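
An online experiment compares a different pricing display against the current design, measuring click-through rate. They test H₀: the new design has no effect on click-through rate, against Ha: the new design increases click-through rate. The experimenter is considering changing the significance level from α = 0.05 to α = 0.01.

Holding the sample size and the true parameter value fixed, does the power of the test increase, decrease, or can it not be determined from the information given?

It decreases.

A smaller α moves the rejection region further into the tail. With the alternative true, more outcomes now fall outside the rejection region, so failing to reject becomes more likely.
Since power = 1 − β and β increases, power decreases.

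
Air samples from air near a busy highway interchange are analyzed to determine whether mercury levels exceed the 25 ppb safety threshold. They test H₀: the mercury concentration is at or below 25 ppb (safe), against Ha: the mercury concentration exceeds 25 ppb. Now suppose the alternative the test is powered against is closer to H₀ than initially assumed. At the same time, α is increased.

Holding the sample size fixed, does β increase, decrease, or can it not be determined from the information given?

The first change alone would make β increase; the second alone would make β decrease. Which effect dominates depends on the magnitudes, which are not given.

Cannot be determined from the information given.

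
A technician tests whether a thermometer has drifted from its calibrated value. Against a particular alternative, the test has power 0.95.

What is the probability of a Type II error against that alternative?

Power = 1 − β, so β = 1 − 0.95 = 0.05.

0.05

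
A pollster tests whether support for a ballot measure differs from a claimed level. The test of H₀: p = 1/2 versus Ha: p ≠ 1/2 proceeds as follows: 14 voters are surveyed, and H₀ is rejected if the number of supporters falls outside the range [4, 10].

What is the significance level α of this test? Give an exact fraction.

The significance level is the null-hypothesis probability of the rejection region {≤3} ∪ {≥11}.
Each tail has probability (1 + 14 + 91 + 364)/16384; doubling gives α = 940/16384 = 235/4096.

235/4096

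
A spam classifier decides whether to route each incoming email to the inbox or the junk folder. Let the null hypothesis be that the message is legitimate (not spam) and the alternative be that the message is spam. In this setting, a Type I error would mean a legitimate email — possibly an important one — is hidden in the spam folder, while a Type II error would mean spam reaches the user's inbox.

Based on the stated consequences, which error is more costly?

The Type I consequence (a legitimate email — possibly an important one — is hidden in the spam folder) is more severe than the Type II consequence (spam reaches the user's inbox).

Type I error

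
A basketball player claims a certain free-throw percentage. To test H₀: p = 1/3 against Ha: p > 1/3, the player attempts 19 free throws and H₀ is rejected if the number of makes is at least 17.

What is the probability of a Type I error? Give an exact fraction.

241/387420489

The Type I error probability is α = P(X ≥ 17) computed under H₀, where X ~ Binomial(19, 1/3).
P(X ≥ 17) = Σ_{j=17}^{19} C(19,j)·(1/3)^j·(2/3)^{19-j} = 241/387420489.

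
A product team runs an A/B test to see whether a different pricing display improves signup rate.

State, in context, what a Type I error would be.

With the conventional null hypothesis that the new design has no effect on signup rate:
A Type I error is rejecting H₀ when H₀ is true.
Here that means shipping the new feature to all users when actually the new design has no effect on signup rate.

A Type I error would mean concluding that the new design increases signup rate when in fact the new design has no effect on signup rate.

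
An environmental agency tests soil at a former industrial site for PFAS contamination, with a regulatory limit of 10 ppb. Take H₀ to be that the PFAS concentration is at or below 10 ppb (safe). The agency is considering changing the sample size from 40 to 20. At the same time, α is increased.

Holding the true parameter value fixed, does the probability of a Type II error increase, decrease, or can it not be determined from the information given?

The first change alone would make β increase; the second alone would make β decrease. Which effect dominates depends on the magnitudes, which are not given.

Cannot be determined from the information given.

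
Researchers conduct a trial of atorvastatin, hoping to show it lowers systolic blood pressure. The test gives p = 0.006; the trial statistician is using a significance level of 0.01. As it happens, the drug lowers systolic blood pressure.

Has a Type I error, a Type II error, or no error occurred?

The conventional null hypothesis is that the drug has no effect on systolic blood pressure.
Since p = 0.006 < α = 0.01, H₀ is rejected.
H₀ is false (actually the drug lowers systolic blood pressure).
The decision matches the true state — no error.

No error (correct decision).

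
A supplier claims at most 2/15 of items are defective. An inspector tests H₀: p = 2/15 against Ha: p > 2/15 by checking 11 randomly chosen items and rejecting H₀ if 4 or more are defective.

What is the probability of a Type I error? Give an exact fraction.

27663615392/576650390625

α = P(reject H₀ | H₀ true) = P(Y ≥ 4 | p = 2/15), Y ~ Binomial(11, 2/15).
Computing the lower-tail complement: 1 − 548986775233/576650390625 = 27663615392/576650390625.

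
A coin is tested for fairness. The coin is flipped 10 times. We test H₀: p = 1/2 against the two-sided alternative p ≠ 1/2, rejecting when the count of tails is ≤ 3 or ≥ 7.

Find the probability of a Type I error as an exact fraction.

11/32

The significance level is the null-hypothesis probability of the rejection region {≤3} ∪ {≥7}.
Each tail has probability (1 + 10 + 45 + 120)/1024; doubling gives α = 352/1024 = 11/32.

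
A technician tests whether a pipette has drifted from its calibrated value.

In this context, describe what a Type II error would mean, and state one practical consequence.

A Type II error would mean concluding that the instrument is correctly calibrated (or at least failing to establish that the instrument has drifted out of calibration) when in fact the instrument has drifted out of calibration. Consequence: an out-of-calibration instrument continues producing bad measurements.

With the conventional null hypothesis that the instrument is correctly calibrated:
A Type II error is failing to reject H₀ when H₀ is false.
Here that means leaving the instrument in service when actually the instrument has drifted out of calibration.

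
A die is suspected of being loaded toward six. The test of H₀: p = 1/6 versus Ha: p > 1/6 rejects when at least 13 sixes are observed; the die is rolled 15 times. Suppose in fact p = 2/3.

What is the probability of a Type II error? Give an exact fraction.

13210219/14348907

Under the alternative p = 2/3, X ~ Binomial(15, 2/3); β is the probability the test does not reject, P(X < 13).
Adding the binomial probabilities P(X=0)+…+P(X=12) at p = 2/3 gives 13210219/14348907.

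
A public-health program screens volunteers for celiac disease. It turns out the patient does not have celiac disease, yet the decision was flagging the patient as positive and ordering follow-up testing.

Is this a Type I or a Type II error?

Type I error

The null hypothesis here is that the patient does not have celiac disease.
'Flagging the patient as positive and ordering follow-up testing' corresponds to rejecting H₀.
H₀ was rejected but H₀ is true — a Type I error (false positive).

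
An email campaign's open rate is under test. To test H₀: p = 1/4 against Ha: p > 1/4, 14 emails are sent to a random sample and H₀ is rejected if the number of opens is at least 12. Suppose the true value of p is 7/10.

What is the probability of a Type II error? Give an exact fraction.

Under the alternative p = 7/10, K ~ Binomial(14, 7/10); β is the probability the test does not reject, P(K < 12).
Summing C(14,j)·(7/10)^j·(3/10)^{14-j} for j = 0..11 gives 41958212136219/50000000000000.

41958212136219/50000000000000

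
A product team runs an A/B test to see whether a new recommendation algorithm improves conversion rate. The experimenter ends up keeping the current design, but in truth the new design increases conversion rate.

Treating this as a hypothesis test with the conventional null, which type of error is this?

The null hypothesis here is that the new design has no effect on conversion rate.
'Keeping the current design' corresponds to failing to reject H₀.
H₀ was not rejected but H₀ is false — a Type II error (false negative).

Type II error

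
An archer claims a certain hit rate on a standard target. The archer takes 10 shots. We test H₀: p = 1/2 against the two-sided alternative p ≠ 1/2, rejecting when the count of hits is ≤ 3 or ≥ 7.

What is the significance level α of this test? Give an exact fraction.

11/32

Under H₀, X ~ Binomial(10, 1/2); α is the probability of landing in either tail, P(X ≤ 3) + P(X ≥ 7).
By symmetry, α = 2·P(X ≤ 3) = 2·(1 + 10 + 45 + 120)/1024 = 352/1024 = 11/32.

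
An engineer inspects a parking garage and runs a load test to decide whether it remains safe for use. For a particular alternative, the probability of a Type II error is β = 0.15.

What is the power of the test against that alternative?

0.85

Power = 1 − β = 1 − 0.15 = 0.85.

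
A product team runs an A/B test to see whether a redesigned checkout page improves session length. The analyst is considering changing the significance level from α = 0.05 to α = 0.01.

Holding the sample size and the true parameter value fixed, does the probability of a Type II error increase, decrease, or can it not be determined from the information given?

A smaller α moves the rejection region further into the tail. With the alternative true, more outcomes now fall outside the rejection region, so failing to reject becomes more likely.

It increases.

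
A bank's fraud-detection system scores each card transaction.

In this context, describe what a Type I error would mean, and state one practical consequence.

With the conventional null hypothesis that the transaction is legitimate:
A Type I error is rejecting H₀ when H₀ is true.
Here that means blocking the transaction and freezing the card when actually the transaction is legitimate.

A Type I error would mean concluding that the transaction is fraudulent when in fact the transaction is legitimate. Consequence: a legitimate purchase is declined and the customer's card is frozen.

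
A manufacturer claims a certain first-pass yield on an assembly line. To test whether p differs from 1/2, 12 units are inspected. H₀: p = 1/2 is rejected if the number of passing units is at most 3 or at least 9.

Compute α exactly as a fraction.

Under H₀, S ~ Binomial(12, 1/2); α is the probability of landing in either tail, P(S ≤ 3) + P(S ≥ 9).
Each tail has probability (1 + 12 + 66 + 220)/4096; doubling gives α = 598/4096 = 299/2048.

299/2048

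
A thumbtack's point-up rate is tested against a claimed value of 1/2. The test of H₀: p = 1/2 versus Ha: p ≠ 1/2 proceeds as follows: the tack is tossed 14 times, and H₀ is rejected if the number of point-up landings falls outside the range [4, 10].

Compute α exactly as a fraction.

235/4096

Under H₀, Y ~ Binomial(14, 1/2); α is the probability of landing in either tail, P(Y ≤ 3) + P(Y ≥ 11).
Each tail has probability (1 + 14 + 91 + 364)/16384; doubling gives α = 940/16384 = 235/4096.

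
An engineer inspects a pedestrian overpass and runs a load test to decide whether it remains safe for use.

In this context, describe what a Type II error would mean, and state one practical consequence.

A Type II error would mean concluding that the structure meets the required load capacity (safe) (or at least failing to establish that the structure is structurally deficient) when in fact the structure is structurally deficient. Consequence: a deficient structure remains in service and may fail under load.

With the conventional null hypothesis that the structure meets the required load capacity (safe):
A Type II error is failing to reject H₀ when H₀ is false.
Here that means keeping the structure open when actually the structure is structurally deficient.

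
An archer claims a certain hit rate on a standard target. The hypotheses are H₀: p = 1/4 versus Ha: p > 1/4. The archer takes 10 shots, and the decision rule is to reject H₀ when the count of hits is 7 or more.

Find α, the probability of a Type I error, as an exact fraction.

919/262144

α = P(reject H₀ | H₀ true) = P(S ≥ 7 | p = 1/4), with S ~ Binomial(10, 1/4).
P(S ≥ 7) = Σ_{j=7}^{10} C(10,j)·(1/4)^j·(3/4)^{10-j} = 919/262144.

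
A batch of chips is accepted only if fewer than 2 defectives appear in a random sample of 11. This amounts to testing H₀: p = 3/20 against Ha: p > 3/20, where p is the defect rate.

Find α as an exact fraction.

2080006099551/4096000000000

α = P(reject H₀ | H₀ true) = P(Y ≥ 2 | p = 3/20), Y ~ Binomial(11, 3/20).
Via the complement, α = 1 − Σ_{j=0}^{1} C(11,j)(3/20)^j(17/20)^{11-j} = 2080006099551/4096000000000.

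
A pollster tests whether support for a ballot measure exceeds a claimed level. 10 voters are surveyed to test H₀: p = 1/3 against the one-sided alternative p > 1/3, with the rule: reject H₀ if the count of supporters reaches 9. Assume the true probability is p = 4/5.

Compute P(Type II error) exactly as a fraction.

6095609/9765625

Under the alternative p = 4/5, S ~ Binomial(10, 4/5); β is the probability the test does not reject, P(S < 9).
Equivalently, β = 1 − P(S ≥ 9) = 6095609/9765625.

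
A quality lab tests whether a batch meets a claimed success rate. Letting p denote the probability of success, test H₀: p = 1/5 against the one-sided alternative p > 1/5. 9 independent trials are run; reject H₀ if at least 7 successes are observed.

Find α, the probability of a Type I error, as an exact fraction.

613/1953125

α = P(reject H₀ | H₀ true) = P(X ≥ 7 | p = 1/5), with X ~ Binomial(9, 1/5).
Adding the binomial terms for j = 7 through 9 with p = 1/5 yields 613/1953125.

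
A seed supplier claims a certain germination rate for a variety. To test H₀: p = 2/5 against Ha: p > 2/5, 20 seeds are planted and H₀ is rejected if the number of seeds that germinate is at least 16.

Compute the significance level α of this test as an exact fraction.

α = P(reject H₀ | H₀ true) = P(Y ≥ 16 | p = 2/5), with Y ~ Binomial(20, 2/5).
Summing C(20,j)(2/5)^j(3/5)^{20−j} for j = 16,…,20 gives 30234443776/95367431640625.

30234443776/95367431640625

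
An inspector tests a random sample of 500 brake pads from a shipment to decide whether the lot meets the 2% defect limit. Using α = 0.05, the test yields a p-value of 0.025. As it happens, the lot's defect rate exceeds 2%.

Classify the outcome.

The conventional null hypothesis is that the lot's defect rate is 2% (within specification).
Since p = 0.025 < α = 0.05, H₀ is rejected.
H₀ is false (actually the lot's defect rate exceeds 2%).
The decision matches the true state — no error.

Neither — the decision is correct.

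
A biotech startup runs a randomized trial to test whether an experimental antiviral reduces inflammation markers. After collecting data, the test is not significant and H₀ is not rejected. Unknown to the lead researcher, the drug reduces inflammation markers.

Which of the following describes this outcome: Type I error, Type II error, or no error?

Type II error

The conventional null hypothesis here is that the drug has no effect on inflammation markers.
H₀ was not rejected, but H₀ is actually false.
Failing to reject a false null hypothesis is a Type II error (false negative).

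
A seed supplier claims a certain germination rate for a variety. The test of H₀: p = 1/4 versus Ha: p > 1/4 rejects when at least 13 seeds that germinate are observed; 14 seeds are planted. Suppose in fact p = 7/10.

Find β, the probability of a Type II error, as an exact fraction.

A Type II error is failing to reject when Ha holds: with p = 7/10, β = P(K ≤ 12).
Adding the binomial probabilities P(K=0)+…+P(K=12) at p = 7/10 gives 95252438490057/100000000000000.

95252438490057/100000000000000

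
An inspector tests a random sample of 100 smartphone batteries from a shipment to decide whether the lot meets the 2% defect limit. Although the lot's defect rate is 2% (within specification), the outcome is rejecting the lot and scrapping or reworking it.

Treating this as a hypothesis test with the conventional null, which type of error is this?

The null hypothesis here is that the lot's defect rate is 2% (within specification).
'Rejecting the lot and scrapping or reworking it' corresponds to rejecting H₀.
H₀ was rejected but H₀ is true — a Type I error (false positive).

Type I error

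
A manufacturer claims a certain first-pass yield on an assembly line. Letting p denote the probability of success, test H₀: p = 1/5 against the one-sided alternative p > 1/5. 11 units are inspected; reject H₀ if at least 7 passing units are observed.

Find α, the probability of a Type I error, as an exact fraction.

α = P(reject H₀ | H₀ true) = P(X ≥ 7 | p = 1/5), with X ~ Binomial(11, 1/5).
P(X ≥ 7) = Σ_{j=7}^{11} C(11,j)·(1/5)^j·(4/5)^{11-j} = 19193/9765625.

19193/9765625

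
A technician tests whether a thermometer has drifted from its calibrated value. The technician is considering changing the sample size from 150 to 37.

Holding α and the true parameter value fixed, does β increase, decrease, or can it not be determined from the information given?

It increases.

Reducing n widens both sampling distributions, so the test has less ability to distinguish Ha from H₀.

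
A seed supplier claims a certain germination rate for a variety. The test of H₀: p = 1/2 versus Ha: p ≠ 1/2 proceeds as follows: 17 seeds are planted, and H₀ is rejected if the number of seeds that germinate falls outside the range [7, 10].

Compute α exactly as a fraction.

The significance level is the null-hypothesis probability of the rejection region {≤6} ∪ {≥11}.
The two tails are symmetric, so α = 2·(1 + 17 + 136 + 680 + 2380 + 6188 + 12376)/2^17 = 43556/131072 = 10889/32768.

10889/32768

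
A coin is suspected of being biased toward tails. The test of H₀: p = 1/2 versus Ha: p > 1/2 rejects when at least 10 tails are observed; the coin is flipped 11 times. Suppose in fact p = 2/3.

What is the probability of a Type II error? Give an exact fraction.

163835/177147

A Type II error is failing to reject when Ha holds: with p = 2/3, β = P(S ≤ 9).
Equivalently, β = 1 − P(S ≥ 10) = 163835/177147.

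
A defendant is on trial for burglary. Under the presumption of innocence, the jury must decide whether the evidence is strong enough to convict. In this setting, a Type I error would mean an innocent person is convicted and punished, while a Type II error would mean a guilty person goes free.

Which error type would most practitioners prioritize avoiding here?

Type I error

The Type I consequence (an innocent person is convicted and punished) is more severe than the Type II consequence (a guilty person goes free).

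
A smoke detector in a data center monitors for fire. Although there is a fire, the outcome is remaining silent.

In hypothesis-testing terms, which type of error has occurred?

The null hypothesis here is that there is no fire.
'Remaining silent' corresponds to failing to reject H₀.
H₀ was not rejected but H₀ is false — a Type II error (false negative).

Type II error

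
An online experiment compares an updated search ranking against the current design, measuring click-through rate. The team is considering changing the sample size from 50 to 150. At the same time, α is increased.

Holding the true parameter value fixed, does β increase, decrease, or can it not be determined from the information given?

More data shrinks sampling variability; the test statistic under Ha concentrates further from the null value, making rejection more likely. A larger α widens the rejection region, so when the alternative is true more outcomes lead to rejection — failing to reject becomes less likely. Both changes push β in the same direction.

It decreases.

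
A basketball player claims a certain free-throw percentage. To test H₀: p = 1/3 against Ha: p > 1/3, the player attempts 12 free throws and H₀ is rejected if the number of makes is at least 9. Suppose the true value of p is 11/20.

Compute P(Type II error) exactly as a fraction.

709043757719553/819200000000000

A Type II error is failing to reject when Ha holds: with p = 11/20, β = P(K ≤ 8).
Adding the binomial probabilities P(K=0)+…+P(K=8) at p = 11/20 gives 709043757719553/819200000000000.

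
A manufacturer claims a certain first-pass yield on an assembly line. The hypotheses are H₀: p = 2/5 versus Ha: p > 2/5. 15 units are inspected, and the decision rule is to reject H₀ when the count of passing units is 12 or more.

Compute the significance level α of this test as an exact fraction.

Under H₀, Y ~ Binomial(15, 2/5), and α = P(Y ≥ 12).
P(Y ≥ 12) = Σ_{j=12}^{15} C(15,j)·(2/5)^j·(3/5)^{15-j} = 58830848/30517578125.

58830848/30517578125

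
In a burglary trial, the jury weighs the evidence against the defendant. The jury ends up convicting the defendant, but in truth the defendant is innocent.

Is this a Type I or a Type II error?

The null hypothesis here is that the defendant is innocent.
'Convicting the defendant' corresponds to rejecting H₀.
H₀ was rejected but H₀ is true — a Type I error (false positive).

Type I error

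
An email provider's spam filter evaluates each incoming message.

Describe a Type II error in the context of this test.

With the conventional null hypothesis that the message is legitimate (not spam):
A Type II error is failing to reject H₀ when H₀ is false.
Here that means delivering the message to the inbox when actually the message is spam.

A Type II error would mean concluding that the message is legitimate (not spam) (or at least failing to establish that the message is spam) when in fact the message is spam.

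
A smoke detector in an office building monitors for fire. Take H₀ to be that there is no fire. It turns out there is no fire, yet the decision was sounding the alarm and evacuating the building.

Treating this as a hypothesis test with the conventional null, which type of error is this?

'Sounding the alarm and evacuating the building' corresponds to rejecting H₀.
H₀ was rejected but H₀ is true — a Type I error (false positive).

Type I error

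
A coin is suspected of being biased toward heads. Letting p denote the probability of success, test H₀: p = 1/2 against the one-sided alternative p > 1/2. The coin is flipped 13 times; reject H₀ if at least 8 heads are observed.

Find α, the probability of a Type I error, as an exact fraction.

595/2048

Under H₀, Y ~ Binomial(13, 1/2), and α = P(Y ≥ 8).
P(Y ≥ 8) = [C(13,8) + C(13,9) + C(13,10) + C(13,11) + C(13,12) + C(13,13)] / 2^13 = (1287 + 715 + 286 + 78 + 13 + 1) / 8192 = 2380/8192 = 595/2048.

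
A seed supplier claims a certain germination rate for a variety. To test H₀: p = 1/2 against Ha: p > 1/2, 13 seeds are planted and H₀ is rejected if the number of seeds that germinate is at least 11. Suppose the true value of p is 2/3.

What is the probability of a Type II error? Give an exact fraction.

Under the alternative p = 2/3, S ~ Binomial(13, 2/3); β is the probability the test does not reject, P(S < 11).
Adding the binomial probabilities P(S=0)+…+P(S=10) at p = 2/3 gives 50857/59049.

50857/59049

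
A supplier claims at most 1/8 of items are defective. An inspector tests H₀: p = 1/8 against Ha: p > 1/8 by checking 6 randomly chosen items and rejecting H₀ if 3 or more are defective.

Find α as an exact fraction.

The significance level is the probability, assuming p = 1/8, of seeing 3 or more defectives in 6 draws.
Via the complement, α = 1 − Σ_{j=0}^{2} C(6,j)(1/8)^j(7/8)^{6-j} = 3819/131072.

3819/131072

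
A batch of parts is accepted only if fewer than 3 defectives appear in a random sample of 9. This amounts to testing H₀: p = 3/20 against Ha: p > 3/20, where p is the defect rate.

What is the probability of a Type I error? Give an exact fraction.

The significance level is the probability, assuming p = 3/20, of seeing 3 or more defectives in 9 draws.
α = 1 − P(S ≤ 2) = 1 − 27492691091/32000000000 = 4507308909/32000000000.

4507308909/32000000000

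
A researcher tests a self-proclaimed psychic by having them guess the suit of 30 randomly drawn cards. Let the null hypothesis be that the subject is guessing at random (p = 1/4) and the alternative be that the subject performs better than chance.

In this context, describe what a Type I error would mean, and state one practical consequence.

A Type I error is rejecting H₀ when H₀ is true.
Here that means concluding the subject has some ability beyond chance when actually the subject is guessing at random (p = 1/4).

A Type I error would mean concluding that the subject performs better than chance when in fact the subject is guessing at random (p = 1/4). Consequence: a lucky guesser is credited with psychic ability.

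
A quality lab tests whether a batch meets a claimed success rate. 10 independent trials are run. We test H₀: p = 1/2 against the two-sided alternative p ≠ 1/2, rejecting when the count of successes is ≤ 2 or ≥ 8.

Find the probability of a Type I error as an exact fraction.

The significance level is the null-hypothesis probability of the rejection region {≤2} ∪ {≥8}.
The two tails are symmetric, so α = 2·(1 + 10 + 45)/2^10 = 112/1024 = 7/64.

7/64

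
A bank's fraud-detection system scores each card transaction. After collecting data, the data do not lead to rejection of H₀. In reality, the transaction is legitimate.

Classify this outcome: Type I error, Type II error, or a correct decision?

The conventional null hypothesis here is that the transaction is legitimate.
The test retained a true H₀ — the decision matches the true state.

Neither — the decision is correct.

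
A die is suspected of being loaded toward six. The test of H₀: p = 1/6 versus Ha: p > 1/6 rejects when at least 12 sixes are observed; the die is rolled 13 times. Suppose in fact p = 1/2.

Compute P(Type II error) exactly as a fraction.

A Type II error is failing to reject when Ha holds: with p = 1/2, β = P(S ≤ 11).
Equivalently, β = 1 − P(S ≥ 12) = 4089/4096.

4089/4096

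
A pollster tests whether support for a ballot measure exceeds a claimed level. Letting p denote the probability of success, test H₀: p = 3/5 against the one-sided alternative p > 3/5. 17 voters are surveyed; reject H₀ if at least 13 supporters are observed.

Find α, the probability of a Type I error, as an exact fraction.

α = P(reject H₀ | H₀ true) = P(K ≥ 13 | p = 3/5), with K ~ Binomial(17, 3/5).
Adding the binomial terms for j = 13 through 17 with p = 3/5 yields 19225941057/152587890625.

19225941057/152587890625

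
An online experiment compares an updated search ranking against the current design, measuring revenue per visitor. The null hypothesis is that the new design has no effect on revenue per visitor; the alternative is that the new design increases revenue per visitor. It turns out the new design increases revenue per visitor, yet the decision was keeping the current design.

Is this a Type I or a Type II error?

'Keeping the current design' corresponds to failing to reject H₀.
H₀ was not rejected but H₀ is false — a Type II error (false negative).

Type II error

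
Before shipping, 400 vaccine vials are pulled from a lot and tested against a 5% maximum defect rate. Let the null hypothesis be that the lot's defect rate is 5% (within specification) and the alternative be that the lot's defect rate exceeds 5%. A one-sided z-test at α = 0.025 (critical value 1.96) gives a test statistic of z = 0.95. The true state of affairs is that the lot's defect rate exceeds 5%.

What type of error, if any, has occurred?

Since z = 0.95 ≤ z* = 1.96, H₀ is not rejected.
H₀ is false (actually the lot's defect rate exceeds 5%).
Failing to reject a false H₀ is a Type II error.

Type II error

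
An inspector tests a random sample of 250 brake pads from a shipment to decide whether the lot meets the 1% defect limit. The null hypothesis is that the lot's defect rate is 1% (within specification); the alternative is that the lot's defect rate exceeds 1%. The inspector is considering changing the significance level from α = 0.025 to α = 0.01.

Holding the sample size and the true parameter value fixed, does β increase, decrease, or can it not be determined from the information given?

It increases.

A smaller α moves the rejection region further into the tail. With the alternative true, more outcomes now fall outside the rejection region, so failing to reject becomes more likely.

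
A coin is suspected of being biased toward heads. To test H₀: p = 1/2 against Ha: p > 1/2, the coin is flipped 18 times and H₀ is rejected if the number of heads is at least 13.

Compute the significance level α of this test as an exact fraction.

α = P(reject H₀ | H₀ true) = P(K ≥ 13 | p = 1/2), with K ~ Binomial(18, 1/2).
That's C(18,13) + C(18,14) + C(18,15) + C(18,16) + C(18,17) + C(18,18) over 2^18, i.e. (8568 + 3060 + 816 + 153 + 18 + 1)/262144 = 12616/262144 = 1577/32768.

1577/32768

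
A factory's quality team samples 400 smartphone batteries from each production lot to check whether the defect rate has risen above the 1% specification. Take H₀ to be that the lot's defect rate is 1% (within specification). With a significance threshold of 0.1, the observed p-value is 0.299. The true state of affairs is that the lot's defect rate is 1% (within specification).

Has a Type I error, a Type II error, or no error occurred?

Since p = 0.299 ≥ α = 0.1, H₀ is not rejected.
H₀ is true (actually the lot's defect rate is 1% (within specification)).
The decision matches the true state — no error.

No error — this is a correct decision.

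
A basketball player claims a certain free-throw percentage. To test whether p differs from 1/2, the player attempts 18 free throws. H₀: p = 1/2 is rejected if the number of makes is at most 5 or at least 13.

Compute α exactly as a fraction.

1577/16384

Under H₀, K ~ Binomial(18, 1/2); α is the probability of landing in either tail, P(K ≤ 5) + P(K ≥ 13).
The two tails are symmetric, so α = 2·(1 + 18 + 153 + 816 + 3060 + 8568)/2^18 = 25232/262144 = 1577/16384.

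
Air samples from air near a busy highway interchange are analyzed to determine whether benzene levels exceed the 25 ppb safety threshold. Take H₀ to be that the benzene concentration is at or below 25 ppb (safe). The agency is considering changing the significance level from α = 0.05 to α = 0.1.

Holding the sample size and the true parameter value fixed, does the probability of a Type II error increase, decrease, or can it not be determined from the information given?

With a larger α the critical value moves toward the center, so more of the Ha sampling distribution lies in the rejection region.

It decreases.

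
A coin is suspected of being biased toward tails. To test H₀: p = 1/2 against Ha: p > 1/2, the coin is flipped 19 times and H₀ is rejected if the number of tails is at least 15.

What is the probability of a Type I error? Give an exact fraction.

1259/131072

The Type I error probability is α = P(K ≥ 15) computed under H₀, where K ~ Binomial(19, 1/2).
That's C(19,15) + C(19,16) + C(19,17) + C(19,18) + C(19,19) over 2^19, i.e. (3876 + 969 + 171 + 19 + 1)/524288 = 5036/524288 = 1259/131072.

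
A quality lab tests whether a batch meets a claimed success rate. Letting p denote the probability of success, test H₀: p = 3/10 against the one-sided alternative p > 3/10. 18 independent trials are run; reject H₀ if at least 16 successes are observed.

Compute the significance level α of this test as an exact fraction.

The Type I error probability is α = P(K ≥ 16) computed under H₀, where K ~ Binomial(18, 3/10).
Adding the binomial terms for j = 16 through 18 with p = 3/10 yields 84845087091/250000000000000000.

84845087091/250000000000000000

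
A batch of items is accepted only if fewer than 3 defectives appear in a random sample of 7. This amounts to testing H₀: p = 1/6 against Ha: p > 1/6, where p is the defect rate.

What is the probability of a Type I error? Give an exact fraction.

α = P(reject H₀ | H₀ true) = P(S ≥ 3 | p = 1/6), S ~ Binomial(7, 1/6).
Computing the lower-tail complement: 1 − 3125/3456 = 331/3456.

331/3456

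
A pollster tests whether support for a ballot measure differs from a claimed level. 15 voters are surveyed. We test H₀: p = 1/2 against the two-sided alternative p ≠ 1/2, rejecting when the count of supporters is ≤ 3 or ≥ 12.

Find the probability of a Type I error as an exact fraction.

9/256

α = P(X ≤ 3 or X ≥ 12 | p = 1/2), X ~ Binomial(15, 1/2).
By symmetry, α = 2·P(X ≤ 3) = 2·(1 + 15 + 105 + 455)/32768 = 1152/32768 = 9/256.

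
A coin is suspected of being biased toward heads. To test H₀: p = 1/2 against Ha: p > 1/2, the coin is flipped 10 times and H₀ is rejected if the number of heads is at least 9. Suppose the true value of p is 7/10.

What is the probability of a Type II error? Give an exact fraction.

β = P(fail to reject H₀ | Ha true) = P(X ≤ 8 | p = 7/10), X ~ Binomial(10, 7/10).
Summing C(10,j)·(7/10)^j·(3/10)^{10-j} for j = 0..8 gives 8506916541/10000000000.

8506916541/10000000000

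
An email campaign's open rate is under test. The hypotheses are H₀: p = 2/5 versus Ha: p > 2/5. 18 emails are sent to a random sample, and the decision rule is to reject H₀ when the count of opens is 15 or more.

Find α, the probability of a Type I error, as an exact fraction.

α = P(reject H₀ | H₀ true) = P(X ≥ 15 | p = 2/5), with X ~ Binomial(18, 2/5).
P(X ≥ 15) = Σ_{j=15}^{18} C(18,j)·(2/5)^j·(3/5)^{18-j} = 163905536/762939453125.

163905536/762939453125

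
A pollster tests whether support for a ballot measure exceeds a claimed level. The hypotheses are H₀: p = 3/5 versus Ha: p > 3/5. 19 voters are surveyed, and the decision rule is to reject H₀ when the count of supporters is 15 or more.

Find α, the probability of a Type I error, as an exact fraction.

The Type I error probability is α = P(S ≥ 15) computed under H₀, where S ~ Binomial(19, 3/5).
Summing C(19,j)(3/5)^j(2/5)^{19−j} for j = 15,…,19 gives 265555221849/3814697265625.

265555221849/3814697265625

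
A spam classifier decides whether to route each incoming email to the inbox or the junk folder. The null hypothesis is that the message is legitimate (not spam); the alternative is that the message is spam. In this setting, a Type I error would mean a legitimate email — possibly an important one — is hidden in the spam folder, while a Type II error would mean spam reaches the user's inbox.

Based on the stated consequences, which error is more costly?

Type I error

The Type I consequence (a legitimate email — possibly an important one — is hidden in the spam folder) is more severe than the Type II consequence (spam reaches the user's inbox).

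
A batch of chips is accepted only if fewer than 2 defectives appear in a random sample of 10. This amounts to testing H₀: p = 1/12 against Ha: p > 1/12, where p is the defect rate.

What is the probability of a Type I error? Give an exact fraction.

4133487571/20639121408

The significance level is the probability, assuming p = 1/12, of seeing 2 or more defectives in 10 draws.
Computing the lower-tail complement: 1 − 16505633837/20639121408 = 4133487571/20639121408.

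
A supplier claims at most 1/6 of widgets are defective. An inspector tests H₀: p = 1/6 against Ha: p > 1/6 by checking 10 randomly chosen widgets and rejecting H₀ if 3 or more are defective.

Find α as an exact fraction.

566299/2519424

α = P(reject H₀ | H₀ true) = P(Y ≥ 3 | p = 1/6), Y ~ Binomial(10, 1/6).
Via the complement, α = 1 − Σ_{j=0}^{2} C(10,j)(1/6)^j(5/6)^{10-j} = 566299/2519424.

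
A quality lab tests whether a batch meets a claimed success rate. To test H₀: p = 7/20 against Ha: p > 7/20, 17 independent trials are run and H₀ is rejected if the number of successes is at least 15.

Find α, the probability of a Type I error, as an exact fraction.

5834753095719947/655360000000000000000

The Type I error probability is α = P(S ≥ 15) computed under H₀, where S ~ Binomial(17, 7/20).
Summing C(17,j)(7/20)^j(13/20)^{17−j} for j = 15,…,17 gives 5834753095719947/655360000000000000000.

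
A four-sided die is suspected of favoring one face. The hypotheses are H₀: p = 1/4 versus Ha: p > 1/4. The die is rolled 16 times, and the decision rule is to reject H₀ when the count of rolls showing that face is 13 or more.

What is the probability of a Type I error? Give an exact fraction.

Under H₀, X ~ Binomial(16, 1/4), and α = P(X ≥ 13).
P(X ≥ 13) = Σ_{j=13}^{16} C(16,j)·(1/4)^j·(3/4)^{16-j} = 16249/4294967296.

16249/4294967296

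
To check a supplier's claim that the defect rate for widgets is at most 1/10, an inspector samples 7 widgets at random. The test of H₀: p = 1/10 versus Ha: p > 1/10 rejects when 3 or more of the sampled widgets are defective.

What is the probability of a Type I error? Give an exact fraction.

Under H₀, K ~ Binomial(7, 1/10); the Type I error rate is P(K ≥ 3).
α = 1 − P(K ≤ 2) = 1 − 1948617/2000000 = 51383/2000000.

51383/2000000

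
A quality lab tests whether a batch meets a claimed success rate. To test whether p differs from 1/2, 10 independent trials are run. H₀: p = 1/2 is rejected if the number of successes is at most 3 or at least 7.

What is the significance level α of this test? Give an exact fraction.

11/32

Under H₀, S ~ Binomial(10, 1/2); α is the probability of landing in either tail, P(S ≤ 3) + P(S ≥ 7).
Each tail has probability (1 + 10 + 45 + 120)/1024; doubling gives α = 352/1024 = 11/32.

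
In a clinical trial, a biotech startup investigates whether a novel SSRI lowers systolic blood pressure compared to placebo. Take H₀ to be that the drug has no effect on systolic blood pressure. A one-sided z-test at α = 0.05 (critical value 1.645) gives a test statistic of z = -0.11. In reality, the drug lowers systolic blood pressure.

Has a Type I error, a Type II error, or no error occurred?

Type II error

Since z = -0.11 ≤ z* = 1.645, H₀ is not rejected.
H₀ is false (actually the drug lowers systolic blood pressure).
Failing to reject a false H₀ is a Type II error.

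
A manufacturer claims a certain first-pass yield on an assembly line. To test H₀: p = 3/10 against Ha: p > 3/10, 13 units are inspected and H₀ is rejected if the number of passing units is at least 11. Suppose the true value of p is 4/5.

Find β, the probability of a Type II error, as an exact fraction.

608334741/1220703125

β = P(fail to reject H₀ | Ha true) = P(S ≤ 10 | p = 4/5), S ~ Binomial(13, 4/5).
Summing C(13,j)·(4/5)^j·(1/5)^{13-j} for j = 0..10 gives 608334741/1220703125.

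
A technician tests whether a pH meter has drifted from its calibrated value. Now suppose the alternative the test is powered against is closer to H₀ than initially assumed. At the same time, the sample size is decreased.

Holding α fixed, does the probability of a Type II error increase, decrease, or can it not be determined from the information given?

It increases.

When the true parameter is near the null value, the test has a harder time distinguishing Ha from H₀. Reducing n widens both sampling distributions, so the test has less ability to distinguish Ha from H₀. Both changes push β in the same direction.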